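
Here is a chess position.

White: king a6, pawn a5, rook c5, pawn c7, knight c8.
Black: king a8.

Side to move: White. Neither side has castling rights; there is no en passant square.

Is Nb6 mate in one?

yes

After Nb6: black king on a8; in check: yes, from the white knight on b6.
King squares — a7: attacked by Ka6; b7: attacked by Ka6; b8: attacked by Pc7.
Black has no legal moves → checkmate.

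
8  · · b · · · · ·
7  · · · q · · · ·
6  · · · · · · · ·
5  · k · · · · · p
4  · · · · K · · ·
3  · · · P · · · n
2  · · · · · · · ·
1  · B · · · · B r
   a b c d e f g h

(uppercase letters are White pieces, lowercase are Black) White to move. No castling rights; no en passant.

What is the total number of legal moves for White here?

13

White to move; king on e4.
In check: no.
Legal moves: Ke5, Kf3, Ke3, Ba7, Bb6, Bc5, Bd4, Be3, Bh2, Bf2, Bc2, Ba2, d4.
Count: 13.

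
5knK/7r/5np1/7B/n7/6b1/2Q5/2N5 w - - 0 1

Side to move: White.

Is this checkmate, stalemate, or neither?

checkmate

White to move; white king on h8.
In check: yes, from the black rook on h7.
King squares — g7: attacked by Rh7; h7: attacked by Nf6; g8: attacked by Nf6.
Legal moves for White: none.
In check with no legal moves → checkmate.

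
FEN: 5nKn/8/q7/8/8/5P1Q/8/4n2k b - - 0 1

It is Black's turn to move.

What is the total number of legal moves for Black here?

1

Black to move; king on h1.
In check: yes, from the white queen on h3.
Legal moves: Kg1.
Count: 1.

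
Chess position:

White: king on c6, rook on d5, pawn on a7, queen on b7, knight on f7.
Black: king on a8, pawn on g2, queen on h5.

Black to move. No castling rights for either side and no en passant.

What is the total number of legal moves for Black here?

0

Black to move; king on a8.
In check: yes, from the white queen on b7.
Legal moves: none.
Count: 0.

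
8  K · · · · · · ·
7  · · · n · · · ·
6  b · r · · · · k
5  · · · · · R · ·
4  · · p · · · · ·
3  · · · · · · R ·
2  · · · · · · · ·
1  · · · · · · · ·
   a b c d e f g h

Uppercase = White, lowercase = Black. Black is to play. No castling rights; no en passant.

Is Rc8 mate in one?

After Rc8: white king on a8; in check: yes, from the black rook on c8.
White has 1 legal reply: Ka7.
In check but a legal move exists → not checkmate.

no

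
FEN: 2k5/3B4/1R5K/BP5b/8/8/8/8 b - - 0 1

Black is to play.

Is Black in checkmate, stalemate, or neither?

neither

Black to move; black king on c8.
In check: yes, from the white bishop on d7.
King squares — b7: attacked by Rb6; c7: available; d7: available; b8: attacked by Rb6; d8: available.
Legal moves for Black: Kd8, Kxd7, Kc7.
Black is in check but has 3 legal moves → neither.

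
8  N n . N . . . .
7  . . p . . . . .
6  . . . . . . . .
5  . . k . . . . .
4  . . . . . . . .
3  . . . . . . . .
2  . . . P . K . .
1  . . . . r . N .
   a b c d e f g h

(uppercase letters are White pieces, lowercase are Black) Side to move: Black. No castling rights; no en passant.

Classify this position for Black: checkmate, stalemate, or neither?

Black to move; black king on c5.
In check: no.
Legal moves for Black include: Nd7, Nc6, Na6, Kd6, Kd5, Kb5, Kd4, Kc4, Kb4, Re8, Re7, Re6, Re5, Re4, Re3, Re2+, Rxg1, Rf1+, ... (list truncated; more exist).
Black has legal moves and is not in check → neither.

neither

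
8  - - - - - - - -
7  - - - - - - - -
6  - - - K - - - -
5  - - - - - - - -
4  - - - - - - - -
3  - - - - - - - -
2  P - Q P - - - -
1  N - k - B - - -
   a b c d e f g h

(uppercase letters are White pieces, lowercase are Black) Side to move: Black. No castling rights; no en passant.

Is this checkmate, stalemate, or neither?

Black to move; black king on c1.
In check: yes, from the white queen on c2.
King squares — b1: attacked by Qc2; d1: attacked by Qc2; b2: attacked by Qc2; c2: attacked by Na1; d2: attacked by Be1.
Legal moves for Black: none.
In check with no legal moves → checkmate.

checkmate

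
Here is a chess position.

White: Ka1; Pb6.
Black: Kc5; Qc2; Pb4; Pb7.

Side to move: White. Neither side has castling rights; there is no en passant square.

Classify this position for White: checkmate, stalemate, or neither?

stalemate

White to move; white king on a1.
In check: no.
King squares — b1: attacked by Qc2; a2: attacked by Qc2; b2: attacked by Qc2.
Legal moves for White: none.
Not in check and no legal moves → stalemate.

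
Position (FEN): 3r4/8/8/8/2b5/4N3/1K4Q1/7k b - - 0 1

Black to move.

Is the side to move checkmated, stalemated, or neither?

Black to move; black king on h1.
In check: yes, from the white queen on g2.
King squares — g1: attacked by Qg2; g2: attacked by Ne3; h2: attacked by Qg2.
Legal moves for Black: none.
In check with no legal moves → checkmate.

checkmate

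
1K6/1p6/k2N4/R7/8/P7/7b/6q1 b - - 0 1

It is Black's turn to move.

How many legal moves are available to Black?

2

Black to move; king on a6.
In check: yes, from the white rook on a5.
Legal moves: Kb6, Kxa5.
Count: 2.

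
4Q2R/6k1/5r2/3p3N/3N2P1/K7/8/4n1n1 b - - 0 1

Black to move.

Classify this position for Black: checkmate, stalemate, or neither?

checkmate

Black to move; black king on g7.
In check: yes, from the white knight on h5.
King squares — f6: own rook; g6: attacked by Qe8; h6: attacked by Rh8; f7: attacked by Qe8; h7: attacked by Rh8; f8: attacked by Qe8; g8: attacked by Qe8; h8: attacked by Qe8.
Legal moves for Black: none.
In check with no legal moves → checkmate.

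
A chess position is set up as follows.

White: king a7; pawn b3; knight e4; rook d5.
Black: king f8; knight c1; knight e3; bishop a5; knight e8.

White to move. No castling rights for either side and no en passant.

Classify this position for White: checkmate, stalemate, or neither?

White to move; white king on a7.
In check: no.
Legal moves for White include: Kb8, Ka8, Kb7, Ka6, Rd8, Rd7, Rd6, Rh5, Rg5, Rf5+, Re5, Rc5, Rb5, Rxa5, Rd4, Rd3, Rd2, Rd1, ... (list truncated; more exist).
White has legal moves and is not in check → neither.

neither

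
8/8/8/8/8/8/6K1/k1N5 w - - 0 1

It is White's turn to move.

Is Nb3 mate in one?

After Nb3: black king on a1; in check: yes, from the white knight on b3.
Black has 3 legal replies: Kb2, Ka2, Kb1.
In check but a legal move exists → not checkmate.

no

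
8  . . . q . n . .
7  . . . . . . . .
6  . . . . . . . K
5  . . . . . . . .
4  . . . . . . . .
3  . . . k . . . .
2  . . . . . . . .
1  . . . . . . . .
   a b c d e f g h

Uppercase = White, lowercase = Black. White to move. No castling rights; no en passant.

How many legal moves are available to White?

2

White to move; king on h6.
In check: no.
Legal moves: Kg7, Kh5.
Count: 2.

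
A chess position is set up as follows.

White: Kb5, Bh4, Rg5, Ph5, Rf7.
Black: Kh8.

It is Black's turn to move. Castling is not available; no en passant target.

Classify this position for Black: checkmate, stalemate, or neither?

stalemate

Black to move; black king on h8.
In check: no.
King squares — g7: attacked by Rg5; h7: attacked by Rf7; g8: attacked by Rg5.
Legal moves for Black: none.
Not in check and no legal moves → stalemate.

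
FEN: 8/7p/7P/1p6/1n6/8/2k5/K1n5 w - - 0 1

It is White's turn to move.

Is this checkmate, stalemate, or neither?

White to move; white king on a1.
In check: no.
King squares — b1: attacked by Kc2; a2: attacked by Nc1; b2: attacked by Kc2.
Legal moves for White: none.
Not in check and no legal moves → stalemate.

stalemate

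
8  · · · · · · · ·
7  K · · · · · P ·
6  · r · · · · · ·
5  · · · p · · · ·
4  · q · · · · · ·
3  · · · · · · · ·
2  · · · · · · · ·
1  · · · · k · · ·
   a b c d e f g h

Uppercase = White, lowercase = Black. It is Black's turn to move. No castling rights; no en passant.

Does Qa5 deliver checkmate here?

yes

After Qa5: white king on a7; in check: yes, from the black queen on a5.
King squares — a6: attacked by Qa5; b6: attacked by Qa5; b7: attacked by Rb6; a8: attacked by Qa5; b8: attacked by Rb6.
White has no legal moves → checkmate.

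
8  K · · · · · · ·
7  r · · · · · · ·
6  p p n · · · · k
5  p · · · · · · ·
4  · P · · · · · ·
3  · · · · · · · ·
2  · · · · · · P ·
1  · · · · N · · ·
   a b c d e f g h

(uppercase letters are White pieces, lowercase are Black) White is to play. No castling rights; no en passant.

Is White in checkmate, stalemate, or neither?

checkmate

White to move; white king on a8.
In check: yes, from the black rook on a7.
King squares — a7: attacked by Nc6; b7: attacked by Ra7; b8: attacked by Nc6.
Legal moves for White: none.
In check with no legal moves → checkmate.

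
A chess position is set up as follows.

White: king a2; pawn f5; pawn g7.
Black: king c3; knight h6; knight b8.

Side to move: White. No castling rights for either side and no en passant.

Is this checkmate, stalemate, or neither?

neither

White to move; white king on a2.
In check: no.
Legal moves for White: Ka3, Kb1, Ka1, g8=Q, g8=R, g8=B, g8=N, f6.
White has 8 legal moves and is not in check → neither.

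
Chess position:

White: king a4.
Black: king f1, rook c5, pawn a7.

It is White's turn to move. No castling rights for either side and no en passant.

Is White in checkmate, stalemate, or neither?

neither

White to move; white king on a4.
In check: no.
Legal moves for White: Kb4, Kb3, Ka3.
White has 3 legal moves and is not in check → neither.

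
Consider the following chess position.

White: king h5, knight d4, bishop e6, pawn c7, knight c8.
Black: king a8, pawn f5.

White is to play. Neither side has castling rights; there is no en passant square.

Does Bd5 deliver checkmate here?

After Bd5: black king on a8; in check: yes, from the white bishop on d5.
King squares — a7: attacked by Nc8; b7: attacked by Bd5; b8: attacked by Pc7.
Black has no legal moves → checkmate.

yes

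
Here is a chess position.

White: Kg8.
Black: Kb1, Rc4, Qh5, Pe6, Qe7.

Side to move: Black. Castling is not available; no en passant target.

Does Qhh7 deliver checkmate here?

yes

After Qhh7: white king on g8; in check: yes, from the black queen on h7.
King squares — f7: attacked by Qe7; g7: attacked by Qe7; h7: attacked by Qe7; f8: attacked by Qe7; h8: attacked by Qh7.
White has no legal moves → checkmate.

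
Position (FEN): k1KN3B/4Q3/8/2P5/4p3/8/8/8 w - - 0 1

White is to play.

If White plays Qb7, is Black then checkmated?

yes

After Qb7: black king on a8; in check: yes, from the white queen on b7.
King squares — a7: attacked by Qb7; b7: attacked by Kc8; b8: attacked by Qb7.
Black has no legal moves → checkmate.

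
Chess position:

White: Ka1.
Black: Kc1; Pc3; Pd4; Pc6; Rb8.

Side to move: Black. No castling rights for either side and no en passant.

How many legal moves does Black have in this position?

20

Black to move; king on c1.
In check: no.
Legal moves: Rh8, Rg8, Rf8, Re8, Rd8, Rc8, Ra8#, Rb7, Rb6, Rb5, Rb4, Rb3, Rb2, Rb1+, Kd2, Kc2, Kd1, c5, d3, c2.
Count: 20.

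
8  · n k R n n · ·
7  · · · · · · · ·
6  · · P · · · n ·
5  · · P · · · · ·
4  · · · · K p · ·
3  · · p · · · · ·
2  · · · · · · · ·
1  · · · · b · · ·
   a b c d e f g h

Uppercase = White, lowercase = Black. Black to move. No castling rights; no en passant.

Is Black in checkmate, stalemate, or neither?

neither

Black to move; black king on c8.
In check: yes, from the white rook on d8.
King squares — b7: attacked by Pc6; c7: available; d7: attacked by Pc6; b8: own knight; d8: available.
Legal moves for Black: Kxd8, Kc7.
Black is in check but has 2 legal moves → neither.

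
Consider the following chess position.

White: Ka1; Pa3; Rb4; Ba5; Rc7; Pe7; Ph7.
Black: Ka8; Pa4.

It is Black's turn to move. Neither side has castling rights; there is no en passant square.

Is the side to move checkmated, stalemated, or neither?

stalemate

Black to move; black king on a8.
In check: no.
King squares — a7: attacked by Rc7; b7: attacked by Rb4; b8: attacked by Rb4.
Legal moves for Black: none.
Not in check and no legal moves → stalemate.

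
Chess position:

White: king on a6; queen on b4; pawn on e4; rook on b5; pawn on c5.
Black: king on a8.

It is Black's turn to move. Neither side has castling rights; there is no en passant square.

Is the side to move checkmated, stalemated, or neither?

Black to move; black king on a8.
In check: no.
King squares — a7: attacked by Ka6; b7: attacked by Rb5; b8: attacked by Rb5.
Legal moves for Black: none.
Not in check and no legal moves → stalemate.

stalemate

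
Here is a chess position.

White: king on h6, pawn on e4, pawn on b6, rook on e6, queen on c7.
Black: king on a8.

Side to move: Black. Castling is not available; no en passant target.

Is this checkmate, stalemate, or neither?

Black to move; black king on a8.
In check: no.
King squares — a7: attacked by Pb6; b7: attacked by Qc7; b8: attacked by Qc7.
Legal moves for Black: none.
Not in check and no legal moves → stalemate.

stalemate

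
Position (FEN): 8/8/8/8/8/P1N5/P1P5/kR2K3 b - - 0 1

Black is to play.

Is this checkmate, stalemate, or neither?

checkmate

Black to move; black king on a1.
In check: yes, from the white rook on b1.
King squares — b1: attacked by Nc3; a2: attacked by Nc3; b2: attacked by Rb1.
Legal moves for Black: none.
In check with no legal moves → checkmate.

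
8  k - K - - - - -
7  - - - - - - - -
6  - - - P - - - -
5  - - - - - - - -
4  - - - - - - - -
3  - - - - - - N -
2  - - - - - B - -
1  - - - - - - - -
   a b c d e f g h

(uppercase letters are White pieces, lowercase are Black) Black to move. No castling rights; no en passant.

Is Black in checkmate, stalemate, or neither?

stalemate

Black to move; black king on a8.
In check: no.
King squares — a7: attacked by Bf2; b7: attacked by Kc8; b8: attacked by Kc8.
Legal moves for Black: none.
Not in check and no legal moves → stalemate.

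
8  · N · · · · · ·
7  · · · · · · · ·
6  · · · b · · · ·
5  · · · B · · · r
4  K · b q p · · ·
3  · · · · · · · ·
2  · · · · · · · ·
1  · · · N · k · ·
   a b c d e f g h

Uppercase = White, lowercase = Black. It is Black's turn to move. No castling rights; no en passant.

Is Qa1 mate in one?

yes

After Qa1: white king on a4; in check: yes, from the black queen on a1.
King squares — a3: attacked by Qa1; b3: attacked by Bc4; b4: attacked by Bd6; a5: attacked by Qa1; b5: attacked by Bc4.
White has no legal moves → checkmate.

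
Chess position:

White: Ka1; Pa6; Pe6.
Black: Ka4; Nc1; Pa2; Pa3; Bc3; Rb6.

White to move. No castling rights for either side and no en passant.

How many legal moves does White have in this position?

0

White to move; king on a1.
In check: yes, from the black bishop on c3.
Legal moves: none.
Count: 0.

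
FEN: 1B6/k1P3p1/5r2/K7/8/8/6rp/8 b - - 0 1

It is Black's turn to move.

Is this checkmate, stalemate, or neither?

neither

Black to move; black king on a7.
In check: yes, from the white bishop on b8.
Legal moves for Black: Ka8, Kb7.
Black is in check but has 2 legal moves → neither.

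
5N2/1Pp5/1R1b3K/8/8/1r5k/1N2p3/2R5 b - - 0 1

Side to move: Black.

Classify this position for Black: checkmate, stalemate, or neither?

Black to move; black king on h3.
In check: no.
Legal moves for Black include: Bxf8+, Be7, Be5, Bc5, Bf4+, Bb4, Bg3, Ba3, Bh2, Kh4, Kg4, Kg3, Kh2, Kg2, Rxb6, Rb5, Rb4, Rg3, ... (list truncated; more exist).
Black has legal moves and is not in check → neither.

neither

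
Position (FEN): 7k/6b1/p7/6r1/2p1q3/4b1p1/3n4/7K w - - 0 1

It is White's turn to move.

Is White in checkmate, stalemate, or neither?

checkmate

White to move; white king on h1.
In check: yes, from the black queen on e4.
King squares — g1: attacked by Be3; g2: attacked by Qe4; h2: attacked by Pg3.
Legal moves for White: none.
In check with no legal moves → checkmate.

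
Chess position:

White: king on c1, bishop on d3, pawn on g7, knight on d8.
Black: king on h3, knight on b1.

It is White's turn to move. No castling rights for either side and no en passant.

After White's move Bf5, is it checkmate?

After Bf5: black king on h3; in check: yes, from the white bishop on f5.
Black has 4 legal replies: Kh4, Kg3, Kh2, Kg2.
In check but a legal move exists → not checkmate.

no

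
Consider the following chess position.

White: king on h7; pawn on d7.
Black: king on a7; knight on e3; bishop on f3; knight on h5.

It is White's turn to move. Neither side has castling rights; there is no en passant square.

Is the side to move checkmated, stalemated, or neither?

neither

White to move; white king on h7.
In check: no.
Legal moves for White: Kh8, Kg8, Kh6, Kg6, d8=Q, d8=R, d8=B, d8=N.
White has 8 legal moves and is not in check → neither.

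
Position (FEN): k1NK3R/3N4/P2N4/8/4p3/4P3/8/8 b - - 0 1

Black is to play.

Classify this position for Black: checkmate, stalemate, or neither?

Black to move; black king on a8.
In check: no.
King squares — a7: attacked by Nc8; b7: attacked by Pa6; b8: attacked by Nd7.
Legal moves for Black: none.
Not in check and no legal moves → stalemate.

stalemate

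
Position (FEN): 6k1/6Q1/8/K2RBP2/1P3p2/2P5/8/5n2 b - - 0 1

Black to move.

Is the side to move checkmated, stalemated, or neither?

checkmate

Black to move; black king on g8.
In check: yes, from the white queen on g7.
King squares — f7: attacked by Qg7; g7: attacked by Be5; h7: attacked by Qg7; f8: attacked by Qg7; h8: attacked by Qg7.
Legal moves for Black: none.
In check with no legal moves → checkmate.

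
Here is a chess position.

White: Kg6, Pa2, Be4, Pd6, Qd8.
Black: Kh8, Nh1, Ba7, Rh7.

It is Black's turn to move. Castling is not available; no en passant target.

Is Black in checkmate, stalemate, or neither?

Black to move; black king on h8.
In check: yes, from the white queen on d8.
King squares — g7: attacked by Kg6; h7: own rook; g8: attacked by Qd8.
Legal moves for Black: none.
In check with no legal moves → checkmate.

checkmate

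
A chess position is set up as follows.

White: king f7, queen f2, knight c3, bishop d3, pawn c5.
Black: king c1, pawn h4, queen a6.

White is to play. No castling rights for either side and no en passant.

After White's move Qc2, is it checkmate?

After Qc2: black king on c1; in check: yes, from the white queen on c2.
King squares — b1: attacked by Qc2; d1: attacked by Qc2; b2: attacked by Qc2; c2: attacked by Bd3; d2: attacked by Qc2.
Black has no legal moves → checkmate.

yes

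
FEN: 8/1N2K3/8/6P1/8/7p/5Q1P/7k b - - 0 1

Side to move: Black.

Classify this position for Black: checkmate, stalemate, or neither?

Black to move; black king on h1.
In check: no.
King squares — g1: attacked by Qf2; g2: attacked by Qf2; h2: attacked by Qf2.
Legal moves for Black: none.
Not in check and no legal moves → stalemate.

stalemate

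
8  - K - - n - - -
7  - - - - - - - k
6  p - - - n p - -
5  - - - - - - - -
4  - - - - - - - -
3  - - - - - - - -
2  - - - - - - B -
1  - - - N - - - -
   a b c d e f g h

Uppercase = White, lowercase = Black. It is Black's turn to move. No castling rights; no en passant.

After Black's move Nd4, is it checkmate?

no

After Nd4: white king on b8; in check: no.
White is not in check, so this cannot be checkmate.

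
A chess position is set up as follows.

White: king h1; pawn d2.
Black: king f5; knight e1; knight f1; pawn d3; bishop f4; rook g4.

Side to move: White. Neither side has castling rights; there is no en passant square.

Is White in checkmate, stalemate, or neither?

stalemate

White to move; white king on h1.
In check: no.
King squares — g1: attacked by Rg4; g2: attacked by Ne1; h2: attacked by Nf1.
Legal moves for White: none.
Not in check and no legal moves → stalemate.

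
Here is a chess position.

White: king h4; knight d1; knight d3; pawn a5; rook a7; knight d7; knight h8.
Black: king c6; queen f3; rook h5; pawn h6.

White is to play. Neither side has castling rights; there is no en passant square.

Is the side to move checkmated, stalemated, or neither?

checkmate

White to move; white king on h4.
In check: yes, from the black rook on h5.
King squares — g3: attacked by Qf3; h3: attacked by Qf3; g4: attacked by Qf3; g5: attacked by Rh5; h5: attacked by Qf3.
Legal moves for White: none.
In check with no legal moves → checkmate.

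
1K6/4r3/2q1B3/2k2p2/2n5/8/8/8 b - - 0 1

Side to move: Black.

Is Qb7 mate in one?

After Qb7: white king on b8; in check: yes, from the black queen on b7.
King squares — a7: attacked by Qb7; b7: attacked by Re7; c7: attacked by Qb7; a8: attacked by Qb7; c8: attacked by Qb7.
White has no legal moves → checkmate.

yes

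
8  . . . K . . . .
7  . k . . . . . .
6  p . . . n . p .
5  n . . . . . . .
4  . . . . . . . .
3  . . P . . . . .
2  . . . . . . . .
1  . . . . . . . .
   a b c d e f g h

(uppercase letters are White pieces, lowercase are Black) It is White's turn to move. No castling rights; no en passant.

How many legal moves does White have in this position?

3

White to move; king on d8.
In check: yes, from the black knight on e6.
Legal moves: Ke8, Ke7, Kd7.
Count: 3.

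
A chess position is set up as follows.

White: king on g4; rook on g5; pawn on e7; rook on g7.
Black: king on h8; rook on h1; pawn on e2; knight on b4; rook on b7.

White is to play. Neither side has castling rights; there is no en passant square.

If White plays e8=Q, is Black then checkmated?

yes

After e8=Q: black king on h8; in check: yes, from the white queen on e8.
King squares — g7: attacked by Rg5; h7: attacked by Rg7; g8: attacked by Rg7.
Black has no legal moves → checkmate.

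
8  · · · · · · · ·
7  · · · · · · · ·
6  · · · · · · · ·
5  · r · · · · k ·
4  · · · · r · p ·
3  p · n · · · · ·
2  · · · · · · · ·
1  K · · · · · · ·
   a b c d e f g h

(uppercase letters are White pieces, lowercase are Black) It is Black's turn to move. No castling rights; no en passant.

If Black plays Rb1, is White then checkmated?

yes

After Rb1: white king on a1; in check: yes, from the black rook on b1.
King squares — b1: attacked by Nc3; a2: attacked by Nc3; b2: attacked by Rb1.
White has no legal moves → checkmate.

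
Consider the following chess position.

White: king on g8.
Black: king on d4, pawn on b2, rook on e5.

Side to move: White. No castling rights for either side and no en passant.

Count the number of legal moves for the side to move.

White to move; king on g8.
In check: no.
Legal moves: Kh8, Kf8, Kh7, Kg7, Kf7.
Count: 5.

5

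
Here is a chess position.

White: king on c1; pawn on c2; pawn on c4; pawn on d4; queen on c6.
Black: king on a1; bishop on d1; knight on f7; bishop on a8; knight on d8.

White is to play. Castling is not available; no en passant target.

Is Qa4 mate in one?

After Qa4: black king on a1; in check: yes, from the white queen on a4.
King squares — b1: attacked by Kc1; a2: attacked by Qa4; b2: attacked by Kc1.
Black has no legal moves → checkmate.

yes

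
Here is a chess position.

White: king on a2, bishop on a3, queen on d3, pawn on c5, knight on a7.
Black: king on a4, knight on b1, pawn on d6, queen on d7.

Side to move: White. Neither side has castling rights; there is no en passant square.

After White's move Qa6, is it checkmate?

yes

After Qa6: black king on a4; in check: yes, from the white queen on a6.
King squares — a3: attacked by Ka2; b3: attacked by Ka2; b4: attacked by Ba3; a5: attacked by Qa6; b5: attacked by Qa6.
Black has no legal moves → checkmate.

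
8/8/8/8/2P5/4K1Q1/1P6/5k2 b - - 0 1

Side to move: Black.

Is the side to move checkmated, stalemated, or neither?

Black to move; black king on f1.
In check: no.
King squares — e1: attacked by Qg3; g1: attacked by Qg3; e2: attacked by Ke3; f2: attacked by Ke3; g2: attacked by Qg3.
Legal moves for Black: none.
Not in check and no legal moves → stalemate.

stalemate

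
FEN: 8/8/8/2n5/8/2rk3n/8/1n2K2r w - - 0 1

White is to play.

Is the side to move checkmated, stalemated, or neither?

checkmate

White to move; white king on e1.
In check: yes, from the black rook on h1.
King squares — d1: attacked by Rh1; f1: attacked by Rh1; d2: attacked by Nb1; e2: attacked by Kd3; f2: attacked by Nh3.
Legal moves for White: none.
In check with no legal moves → checkmate.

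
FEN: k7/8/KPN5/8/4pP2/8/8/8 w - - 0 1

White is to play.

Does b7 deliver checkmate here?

After b7: black king on a8; in check: yes, from the white pawn on b7.
King squares — a7: attacked by Ka6; b7: attacked by Ka6; b8: attacked by Nc6.
Black has no legal moves → checkmate.

yes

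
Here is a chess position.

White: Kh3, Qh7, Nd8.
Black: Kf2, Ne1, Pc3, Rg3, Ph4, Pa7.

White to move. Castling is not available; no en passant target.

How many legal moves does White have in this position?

2

White to move; king on h3.
In check: yes, from the black rook on g3.
Legal moves: Kxh4, Kh2.
Count: 2.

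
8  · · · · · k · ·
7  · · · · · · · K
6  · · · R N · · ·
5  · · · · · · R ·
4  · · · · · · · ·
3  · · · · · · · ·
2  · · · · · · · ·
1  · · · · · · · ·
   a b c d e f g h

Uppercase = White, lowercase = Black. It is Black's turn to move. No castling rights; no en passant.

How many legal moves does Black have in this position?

Black to move; king on f8.
In check: yes, from the white knight on e6.
Legal moves: Ke8, Kf7, Ke7.
Count: 3.

3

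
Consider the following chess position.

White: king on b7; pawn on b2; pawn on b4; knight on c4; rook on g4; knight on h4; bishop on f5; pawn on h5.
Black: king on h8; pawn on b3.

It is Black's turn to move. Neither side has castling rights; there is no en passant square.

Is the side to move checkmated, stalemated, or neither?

Black to move; black king on h8.
In check: no.
King squares — g7: attacked by Rg4; h7: attacked by Bf5; g8: attacked by Rg4.
Legal moves for Black: none.
Not in check and no legal moves → stalemate.

stalemate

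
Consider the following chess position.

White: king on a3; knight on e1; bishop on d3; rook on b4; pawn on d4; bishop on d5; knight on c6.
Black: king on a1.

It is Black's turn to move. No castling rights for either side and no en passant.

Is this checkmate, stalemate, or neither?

Black to move; black king on a1.
In check: no.
King squares — b1: attacked by Bd3; a2: attacked by Ka3; b2: attacked by Ka3.
Legal moves for Black: none.
Not in check and no legal moves → stalemate.

stalemate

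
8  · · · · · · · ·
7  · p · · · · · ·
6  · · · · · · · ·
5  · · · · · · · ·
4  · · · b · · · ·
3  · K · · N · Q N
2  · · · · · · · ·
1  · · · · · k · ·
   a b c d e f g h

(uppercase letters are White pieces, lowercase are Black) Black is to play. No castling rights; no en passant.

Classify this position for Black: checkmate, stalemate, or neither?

Black to move; black king on f1.
In check: yes, from the white knight on e3.
Legal moves for Black: Ke2, Bxe3.
Black is in check but has 2 legal moves → neither.

neither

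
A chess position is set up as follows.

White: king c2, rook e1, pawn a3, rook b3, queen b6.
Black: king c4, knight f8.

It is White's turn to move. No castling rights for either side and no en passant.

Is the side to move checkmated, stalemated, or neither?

White to move; white king on c2.
In check: no.
Legal moves for White include: Qd8, Qb8, Qc7+, Qb7, Qa7, Qh6, Qg6, Qf6, Qe6+, Qd6, Qc6+, Qa6+, Qc5+, Qb5+, Qa5, Qd4+, Qb4+, Qe3, ... (list truncated; more exist).
White has legal moves and is not in check → neither.

neither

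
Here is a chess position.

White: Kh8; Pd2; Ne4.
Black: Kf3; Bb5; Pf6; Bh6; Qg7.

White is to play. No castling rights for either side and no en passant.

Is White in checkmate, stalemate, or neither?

checkmate

White to move; white king on h8.
In check: yes, from the black queen on g7.
King squares — g7: attacked by Bh6; h7: attacked by Qg7; g8: attacked by Qg7.
Legal moves for White: none.
In check with no legal moves → checkmate.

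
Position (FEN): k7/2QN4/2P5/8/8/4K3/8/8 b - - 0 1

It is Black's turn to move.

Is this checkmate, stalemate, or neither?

Black to move; black king on a8.
In check: no.
King squares — a7: attacked by Qc7; b7: attacked by Pc6; b8: attacked by Qc7.
Legal moves for Black: none.
Not in check and no legal moves → stalemate.

stalemate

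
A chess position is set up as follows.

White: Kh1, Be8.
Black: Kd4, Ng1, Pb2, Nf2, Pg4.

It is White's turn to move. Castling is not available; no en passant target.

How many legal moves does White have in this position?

3

White to move; king on h1.
In check: yes, from the black knight on f2.
Legal moves: Kh2, Kg2, Kxg1.
Count: 3.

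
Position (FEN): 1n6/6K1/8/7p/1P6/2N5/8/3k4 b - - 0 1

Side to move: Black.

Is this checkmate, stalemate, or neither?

Black to move; black king on d1.
In check: yes, from the white knight on c3.
King squares — c1: available; e1: available; c2: available; d2: available; e2: attacked by Nc3.
Legal moves for Black: Kd2, Kc2, Ke1, Kc1.
Black is in check but has 4 legal moves → neither.

neither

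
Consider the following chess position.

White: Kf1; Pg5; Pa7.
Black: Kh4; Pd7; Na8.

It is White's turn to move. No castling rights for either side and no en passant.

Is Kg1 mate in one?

no

After Kg1: black king on h4; in check: no.
Black is not in check, so this cannot be checkmate.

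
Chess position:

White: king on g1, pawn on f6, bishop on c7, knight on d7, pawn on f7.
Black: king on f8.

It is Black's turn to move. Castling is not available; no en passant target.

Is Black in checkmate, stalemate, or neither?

neither

Black to move; black king on f8.
In check: yes, from the white knight on d7.
Legal moves for Black: Kxf7.
Black is in check but has 1 legal move → neither.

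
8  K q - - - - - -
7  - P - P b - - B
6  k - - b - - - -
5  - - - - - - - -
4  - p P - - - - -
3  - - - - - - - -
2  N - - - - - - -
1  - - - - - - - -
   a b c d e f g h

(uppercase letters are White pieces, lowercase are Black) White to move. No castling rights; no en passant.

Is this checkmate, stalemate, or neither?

White to move; white king on a8.
In check: yes, from the black queen on b8.
King squares — a7: attacked by Ka6; b7: own pawn; b8: attacked by Bd6.
Legal moves for White: none.
In check with no legal moves → checkmate.

checkmate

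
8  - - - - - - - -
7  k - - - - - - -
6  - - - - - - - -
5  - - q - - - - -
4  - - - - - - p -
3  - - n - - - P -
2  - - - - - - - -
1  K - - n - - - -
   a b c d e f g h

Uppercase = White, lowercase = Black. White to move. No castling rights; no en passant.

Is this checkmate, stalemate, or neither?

stalemate

White to move; white king on a1.
In check: no.
King squares — b1: attacked by Nc3; a2: attacked by Nc3; b2: attacked by Nd1.
Legal moves for White: none.
Not in check and no legal moves → stalemate.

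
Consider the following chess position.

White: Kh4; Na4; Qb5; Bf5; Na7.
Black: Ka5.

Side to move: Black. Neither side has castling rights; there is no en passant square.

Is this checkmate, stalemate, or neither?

Black to move; black king on a5.
In check: yes, from the white queen on b5.
King squares — a4: attacked by Qb5; b4: attacked by Qb5; b5: attacked by Na7; a6: attacked by Qb5; b6: attacked by Na4.
Legal moves for Black: none.
In check with no legal moves → checkmate.

checkmate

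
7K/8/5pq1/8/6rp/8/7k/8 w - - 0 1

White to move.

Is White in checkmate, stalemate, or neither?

stalemate

White to move; white king on h8.
In check: no.
King squares — g7: attacked by Qg6; h7: attacked by Qg6; g8: attacked by Qg6.
Legal moves for White: none.
Not in check and no legal moves → stalemate.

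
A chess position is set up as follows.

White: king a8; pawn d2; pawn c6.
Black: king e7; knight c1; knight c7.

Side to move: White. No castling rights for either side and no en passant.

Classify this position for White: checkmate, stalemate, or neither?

neither

White to move; white king on a8.
In check: yes, from the black knight on c7.
King squares — a7: available; b7: available; b8: available.
Legal moves for White: Kb8, Kb7, Ka7.
White is in check but has 3 legal moves → neither.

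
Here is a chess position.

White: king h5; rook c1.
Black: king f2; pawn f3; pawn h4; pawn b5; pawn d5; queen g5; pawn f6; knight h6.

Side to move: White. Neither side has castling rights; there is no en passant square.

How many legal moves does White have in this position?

White to move; king on h5.
In check: yes, from the black queen on g5.
Legal moves: none.
Count: 0.

0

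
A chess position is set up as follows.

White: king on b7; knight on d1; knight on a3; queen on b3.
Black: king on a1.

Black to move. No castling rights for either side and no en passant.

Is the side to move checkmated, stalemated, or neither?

stalemate

Black to move; black king on a1.
In check: no.
King squares — b1: attacked by Na3; a2: attacked by Qb3; b2: attacked by Nd1.
Legal moves for Black: none.
Not in check and no legal moves → stalemate.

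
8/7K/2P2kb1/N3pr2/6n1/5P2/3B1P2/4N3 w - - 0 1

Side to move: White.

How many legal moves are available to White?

White to move; king on h7.
In check: yes, from the black bishop on g6.
Legal moves: Kh8, Kg8.
Count: 2.

2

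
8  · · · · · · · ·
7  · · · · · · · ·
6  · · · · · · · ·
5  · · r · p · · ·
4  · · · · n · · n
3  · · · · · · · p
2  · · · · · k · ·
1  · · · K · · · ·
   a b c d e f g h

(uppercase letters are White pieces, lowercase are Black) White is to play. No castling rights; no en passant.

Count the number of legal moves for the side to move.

White to move; king on d1.
In check: no.
Legal moves: none.
Count: 0.

0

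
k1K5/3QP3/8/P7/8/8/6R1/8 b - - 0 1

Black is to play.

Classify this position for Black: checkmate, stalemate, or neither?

Black to move; black king on a8.
In check: no.
King squares — a7: attacked by Qd7; b7: attacked by Qd7; b8: attacked by Kc8.
Legal moves for Black: none.
Not in check and no legal moves → stalemate.

stalemate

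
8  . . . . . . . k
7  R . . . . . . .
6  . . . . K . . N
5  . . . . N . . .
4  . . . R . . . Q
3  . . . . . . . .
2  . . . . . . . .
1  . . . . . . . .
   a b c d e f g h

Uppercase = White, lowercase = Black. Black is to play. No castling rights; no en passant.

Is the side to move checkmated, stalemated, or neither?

stalemate

Black to move; black king on h8.
In check: no.
King squares — g7: attacked by Ra7; h7: attacked by Ra7; g8: attacked by Nh6.
Legal moves for Black: none.
Not in check and no legal moves → stalemate.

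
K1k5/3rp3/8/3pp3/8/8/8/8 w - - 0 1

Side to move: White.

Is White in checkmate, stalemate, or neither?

stalemate

White to move; white king on a8.
In check: no.
King squares — a7: attacked by Rd7; b7: attacked by Rd7; b8: attacked by Kc8.
Legal moves for White: none.
Not in check and no legal moves → stalemate.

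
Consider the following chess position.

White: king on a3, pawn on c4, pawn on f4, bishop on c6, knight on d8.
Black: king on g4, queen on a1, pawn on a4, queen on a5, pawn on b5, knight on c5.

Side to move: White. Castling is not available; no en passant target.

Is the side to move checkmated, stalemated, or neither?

checkmate

White to move; white king on a3.
In check: yes, from the black queen on a1.
King squares — a2: attacked by Qa1; b2: attacked by Qa1; b3: attacked by Pa4; a4: attacked by Qa1; b4: attacked by Qa5.
Legal moves for White: none.
In check with no legal moves → checkmate.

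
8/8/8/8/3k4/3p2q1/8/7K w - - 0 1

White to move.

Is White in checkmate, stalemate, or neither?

stalemate

White to move; white king on h1.
In check: no.
King squares — g1: attacked by Qg3; g2: attacked by Qg3; h2: attacked by Qg3.
Legal moves for White: none.
Not in check and no legal moves → stalemate.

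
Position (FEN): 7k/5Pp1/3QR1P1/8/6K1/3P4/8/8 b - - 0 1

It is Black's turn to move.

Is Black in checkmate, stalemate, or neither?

Black to move; black king on h8.
In check: no.
King squares — g7: own pawn; h7: attacked by Pg6; g8: attacked by Pf7.
Legal moves for Black: none.
Not in check and no legal moves → stalemate.

stalemate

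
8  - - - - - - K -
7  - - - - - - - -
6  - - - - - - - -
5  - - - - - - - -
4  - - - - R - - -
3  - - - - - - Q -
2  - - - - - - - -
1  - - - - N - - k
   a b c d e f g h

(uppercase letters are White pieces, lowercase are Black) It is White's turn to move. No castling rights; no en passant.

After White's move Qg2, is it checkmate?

yes

After Qg2: black king on h1; in check: yes, from the white queen on g2.
King squares — g1: attacked by Qg2; g2: attacked by Ne1; h2: attacked by Qg2.
Black has no legal moves → checkmate.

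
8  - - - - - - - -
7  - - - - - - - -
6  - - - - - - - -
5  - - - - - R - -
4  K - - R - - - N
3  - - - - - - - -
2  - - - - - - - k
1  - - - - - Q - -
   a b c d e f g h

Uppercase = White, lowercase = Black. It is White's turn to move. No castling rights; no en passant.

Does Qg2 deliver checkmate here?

yes

After Qg2: black king on h2; in check: yes, from the white queen on g2.
King squares — g1: attacked by Qg2; h1: attacked by Qg2; g2: attacked by Nh4; g3: attacked by Qg2; h3: attacked by Qg2.
Black has no legal moves → checkmate.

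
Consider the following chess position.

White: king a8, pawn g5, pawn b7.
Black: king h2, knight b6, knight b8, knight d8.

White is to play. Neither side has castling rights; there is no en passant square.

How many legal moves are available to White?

White to move; king on a8.
In check: yes, from the black knight on b6.
Legal moves: Kxb8, Ka7.
Count: 2.

2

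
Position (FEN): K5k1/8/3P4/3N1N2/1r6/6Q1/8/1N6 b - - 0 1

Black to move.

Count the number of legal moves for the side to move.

5

Black to move; king on g8.
In check: yes, from the white queen on g3.
Legal moves: Kh8, Kf8, Kh7, Kf7, Rg4.
Count: 5.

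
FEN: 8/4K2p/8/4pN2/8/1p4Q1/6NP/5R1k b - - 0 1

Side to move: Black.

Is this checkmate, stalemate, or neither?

Black to move; black king on h1.
In check: yes, from the white rook on f1.
King squares — g1: attacked by Rf1; g2: attacked by Qg3; h2: attacked by Qg3.
Legal moves for Black: none.
In check with no legal moves → checkmate.

checkmate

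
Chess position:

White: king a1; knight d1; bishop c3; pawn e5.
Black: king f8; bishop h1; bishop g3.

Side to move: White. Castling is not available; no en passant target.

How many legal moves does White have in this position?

White to move; king on a1.
In check: no.
Legal moves: Ba5, Bd4, Bb4+, Bd2, Bb2, Be1, Ne3, Nf2, Nb2, Kb2, Ka2, Kb1, e6.
Count: 13.

13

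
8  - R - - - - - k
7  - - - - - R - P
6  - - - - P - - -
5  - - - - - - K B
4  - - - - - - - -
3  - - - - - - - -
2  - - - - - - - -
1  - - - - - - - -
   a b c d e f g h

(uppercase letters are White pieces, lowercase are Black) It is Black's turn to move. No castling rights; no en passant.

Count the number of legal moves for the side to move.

Black to move; king on h8.
In check: yes, from the white rook on b8.
Legal moves: none.
Count: 0.

0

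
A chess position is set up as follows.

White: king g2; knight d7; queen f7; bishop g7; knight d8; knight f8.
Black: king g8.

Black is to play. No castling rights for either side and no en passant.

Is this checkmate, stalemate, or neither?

checkmate

Black to move; black king on g8.
In check: yes, from the white queen on f7.
King squares — f7: attacked by Nd8; g7: attacked by Qf7; h7: attacked by Nf8; f8: attacked by Nd7; h8: attacked by Bg7.
Legal moves for Black: none.
In check with no legal moves → checkmate.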